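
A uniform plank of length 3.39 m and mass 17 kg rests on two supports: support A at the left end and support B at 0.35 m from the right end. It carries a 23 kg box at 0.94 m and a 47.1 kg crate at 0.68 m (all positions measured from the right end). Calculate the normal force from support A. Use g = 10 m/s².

About support B:
Beam weight: 17 × 10 = 170 N down at 1.695 m → arm 1.345 m, τ = 170 × 1.345 = 228.7 N·m counterclockwise.
Box: 23 × 10 = 230 N down at 0.94 m → arm 0.59 m, τ = 230 × 0.59 = 135.7 N·m counterclockwise.
Crate: 47.1 × 10 = 471 N down at 0.68 m → arm 0.33 m, τ = 471 × 0.33 = 155.4 N·m counterclockwise.
Net load moment about support B = 519.8 N·m counterclockwise.
Reaction R at support A is upward at 3.39 m, arm 3.04 m → moment R × 3.04 clockwise.
Balancing moments: R × 3.04 = 519.8, giving R = 171 N.

R_A ≈ 171 N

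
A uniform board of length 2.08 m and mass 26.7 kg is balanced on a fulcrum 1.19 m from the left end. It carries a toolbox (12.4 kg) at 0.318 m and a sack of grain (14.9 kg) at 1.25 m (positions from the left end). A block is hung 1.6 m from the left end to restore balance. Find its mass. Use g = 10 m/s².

m ≈ 34 kg

Sum moments about the fulcrum (at 1.19 m from the left end) (the support reaction has zero arm there).
Beam weight: 26.7 × 10 = 267 N down at 1.04 m → arm 0.15 m, τ = 267 × 0.15 = 40.05 N·m counterclockwise.
Toolbox: 12.4 × 10 = 124 N down at 0.318 m → arm 0.872 m, τ = 124 × 0.872 = 108.1 N·m counterclockwise.
Sack of grain: 14.9 × 10 = 149 N down at 1.25 m → arm 0.06 m, τ = 149 × 0.06 = 8.94 N·m clockwise.
Net moment of known loads = 139.2 N·m counterclockwise.
An unknown mass m at 1.6 m has arm 0.41 m; its moment is m·g·0.41 clockwise.
Balancing moments: m × 10 × 0.41 = 139.2, giving m = 139.2 / (10 × 0.41) = 34 kg.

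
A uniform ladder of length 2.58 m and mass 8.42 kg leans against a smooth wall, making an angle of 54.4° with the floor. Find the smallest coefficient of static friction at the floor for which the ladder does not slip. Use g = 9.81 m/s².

Take moments about the foot of the ladder.
Ladder weight 8.42×9.81 = 82.6 N acts at 1.29 m along the ladder; its horizontal arm is 1.29·cos54.4° = 0.7509 m → τ = 62.02 N·m clockwise.
Wall normal N acts horizontally at the top; its moment arm is the height L sinθ = 2.58·sin54.4° = 2.098 m, counterclockwise.
Balancing moments: N × 2.098 = 62.02, giving N = 29.56 N.
ΣFx = 0 ⇒ f = N_wall = 29.56 N. ΣFy = 0 ⇒ N_floor = 82.6 N.
μ_min = f / N_floor = 29.56 / 82.6 = 0.358.

μ_min ≈ 0.358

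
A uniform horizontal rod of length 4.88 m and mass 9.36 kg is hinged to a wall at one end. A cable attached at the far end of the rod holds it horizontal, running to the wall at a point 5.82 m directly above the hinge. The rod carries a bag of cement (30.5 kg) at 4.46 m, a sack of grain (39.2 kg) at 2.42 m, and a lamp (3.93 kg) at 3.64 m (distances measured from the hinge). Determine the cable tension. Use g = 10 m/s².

T ≈ 717 N

Sum moments about the hinge (the unknown hinge reaction has zero arm there).
Beam weight: 9.36 × 10 = 93.6 N down at 2.44 m → arm 2.44 m, τ = 93.6 × 2.44 = 228.4 N·m clockwise.
Bag of cement: 30.5 × 10 = 305 N down at 4.46 m → arm 4.46 m, τ = 305 × 4.46 = 1360 N·m clockwise.
Sack of grain: 39.2 × 10 = 392 N down at 2.42 m → arm 2.42 m, τ = 392 × 2.42 = 948.6 N·m clockwise.
Lamp: 3.93 × 10 = 39.3 N down at 3.64 m → arm 3.64 m, τ = 39.3 × 3.64 = 143.1 N·m clockwise.
Total clockwise load moment = 2680 N·m.
The cable tension T acts at 4.88 m; only its component perpendicular to the rod, T sinθ, produces torque. sinθ = h/√(h²+d²) = 5.82/√(5.82²+4.88²) = 0.7663.
Στ = 0 ⇒ T × 4.88 × 0.7663 = 2680 ⇒ T = 2680 / 3.74 = 717 N.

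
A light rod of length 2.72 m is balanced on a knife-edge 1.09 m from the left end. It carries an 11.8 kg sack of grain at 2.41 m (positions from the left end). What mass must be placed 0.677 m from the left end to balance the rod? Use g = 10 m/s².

m ≈ 37.7 kg

Sum moments about the knife-edge (at 1.09 m from the left end) (the support reaction has zero arm there).
Sack of grain: 11.8 × 10 = 118 N down at 2.41 m → arm 1.32 m, τ = 118 × 1.32 = 155.8 N·m clockwise.
Net moment of known loads = 155.8 N·m clockwise.
An unknown mass m at 0.677 m has arm 0.413 m; its moment is m·g·0.413 counterclockwise.
Στ = 0 ⇒ m × 10 × 0.413 = 155.8 ⇒ m = 155.8 / (10 × 0.413) = 37.7 kg.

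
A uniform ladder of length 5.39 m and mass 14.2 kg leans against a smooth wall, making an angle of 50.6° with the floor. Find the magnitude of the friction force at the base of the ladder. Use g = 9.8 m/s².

f ≈ 57.2 N

Take moments about the foot of the ladder.
Ladder weight 14.2×9.8 = 139.2 N acts at 2.695 m along the ladder; its horizontal arm is 2.695·cos50.6° = 1.711 m → τ = 238.2 N·m clockwise.
Wall normal N acts horizontally at the top; its moment arm is the height L sinθ = 5.39·sin50.6° = 4.165 m, counterclockwise.
For rotational equilibrium, N × 4.165 = 238.2, so N = 57.2 N.
ΣFx = 0: friction at the foot balances the wall's push, so f = N_wall = 57.2 N.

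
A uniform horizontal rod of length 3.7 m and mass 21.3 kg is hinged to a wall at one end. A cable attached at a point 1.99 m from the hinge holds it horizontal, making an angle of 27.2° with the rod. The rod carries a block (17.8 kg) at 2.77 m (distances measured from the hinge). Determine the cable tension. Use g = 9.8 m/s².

T ≈ 956 N

Choose the hinge as the axis so the unknown hinge reaction has zero arm there.
Beam weight: 21.3 × 9.8 = 208.7 N down at 1.85 m → arm 1.85 m, τ = 208.7 × 1.85 = 386.1 N·m clockwise.
Block: 17.8 × 9.8 = 174.4 N down at 2.77 m → arm 2.77 m, τ = 174.4 × 2.77 = 483.1 N·m clockwise.
Total clockwise load moment = 869.2 N·m.
The cable tension T acts at 1.99 m; only its component perpendicular to the rod, T sinθ, produces torque. sin 27.2° = 0.4571.
Setting net torque to zero: T × 1.99 × 0.4571 = 869.2 → T = 869.2 / 0.9096 = 956 N.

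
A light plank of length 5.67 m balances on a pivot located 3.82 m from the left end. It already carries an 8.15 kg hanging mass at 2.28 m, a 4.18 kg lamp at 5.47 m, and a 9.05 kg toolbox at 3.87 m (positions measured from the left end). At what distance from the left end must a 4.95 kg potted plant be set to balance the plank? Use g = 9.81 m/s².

Take moments about the pivot (at 3.82 m from the left end).
Hanging mass: 8.15 × 9.81 = 79.95 N down at 2.28 m → arm 1.54 m, τ = 79.95 × 1.54 = 123.1 N·m counterclockwise.
Lamp: 4.18 × 9.81 = 41.01 N down at 5.47 m → arm 1.65 m, τ = 41.01 × 1.65 = 67.67 N·m clockwise.
Toolbox: 9.05 × 9.81 = 88.78 N down at 3.87 m → arm 0.05 m, τ = 88.78 × 0.05 = 4.439 N·m clockwise.
Net moment of existing loads = 50.99 N·m counterclockwise.
The potted plant weighs 4.95 × 9.81 = 48.56 N and must supply an equal clockwise moment, so its lever arm about the pivot is 50.99 / 48.56 = 1.05 m.
That puts it at 3.82 + 1.05 = 4.87 m from the left end.

x ≈ 4.87 m from the left end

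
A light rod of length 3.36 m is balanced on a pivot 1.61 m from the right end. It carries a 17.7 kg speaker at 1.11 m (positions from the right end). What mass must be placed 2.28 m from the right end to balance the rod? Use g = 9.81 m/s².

Sum moments about the pivot (at 1.61 m from the right end) (the support reaction has zero arm there).
Speaker: 17.7 × 9.81 = 173.6 N down at 1.11 m → arm 0.5 m, τ = 173.6 × 0.5 = 86.8 N·m clockwise.
Net moment of known loads = 86.8 N·m clockwise.
An unknown mass m at 2.28 m has arm 0.67 m; its moment is m·g·0.67 counterclockwise.
Setting net torque to zero: m × 9.81 × 0.67 = 86.8 → m = 86.8 / (9.81 × 0.67) = 13.2 kg.

m ≈ 13.2 kg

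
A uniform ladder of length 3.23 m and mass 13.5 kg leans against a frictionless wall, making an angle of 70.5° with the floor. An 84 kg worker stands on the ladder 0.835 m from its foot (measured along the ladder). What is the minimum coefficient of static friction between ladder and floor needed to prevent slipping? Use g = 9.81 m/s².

Sum moments about the foot of the ladder (the floor normal and friction both act there and drop out).
Ladder weight 13.5×9.81 = 132.4 N acts at 1.615 m along the ladder; its horizontal arm is 1.615·cos70.5° = 0.5391 m → τ = 71.38 N·m clockwise.
Worker: 84×9.81 = 824 N at 0.835 m → arm 0.2787 m → τ = 229.6 N·m clockwise.
Wall normal N acts horizontally at the top; its moment arm is the height L sinθ = 3.23·sin70.5° = 3.045 m, counterclockwise.
Στ = 0 ⇒ N × 3.045 = 301 ⇒ N = 98.85 N.
ΣFx = 0 ⇒ f = N_wall = 98.85 N. ΣFy = 0 ⇒ N_floor = 956.4 N.
μ_min = f / N_floor = 98.85 / 956.4 = 0.103.

μ_min ≈ 0.103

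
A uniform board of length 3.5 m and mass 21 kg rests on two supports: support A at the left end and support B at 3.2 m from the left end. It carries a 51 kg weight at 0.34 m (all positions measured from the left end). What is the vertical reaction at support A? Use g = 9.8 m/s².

R_A ≈ 540 N

About support B:
Beam weight: 21 × 9.8 = 205.8 N down at 1.75 m → arm 1.45 m, τ = 205.8 × 1.45 = 298.4 N·m counterclockwise.
Weight: 51 × 9.8 = 499.8 N down at 0.34 m → arm 2.86 m, τ = 499.8 × 2.86 = 1429 N·m counterclockwise.
Net load moment about support B = 1727 N·m counterclockwise.
Reaction R at support A is upward at 0 m, arm 3.2 m → moment R × 3.2 clockwise.
Setting net torque to zero: R × 3.2 = 1727 → R = 540 N.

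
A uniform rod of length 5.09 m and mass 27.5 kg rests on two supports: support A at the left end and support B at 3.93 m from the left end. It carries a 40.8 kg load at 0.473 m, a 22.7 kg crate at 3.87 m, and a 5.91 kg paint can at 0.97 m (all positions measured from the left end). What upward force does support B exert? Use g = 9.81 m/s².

Take moments about support A.
Beam weight: 27.5 × 9.81 = 269.8 N down at 2.545 m → arm 2.545 m, τ = 269.8 × 2.545 = 686.6 N·m clockwise.
Load: 40.8 × 9.81 = 400.2 N down at 0.473 m → arm 0.473 m, τ = 400.2 × 0.473 = 189.3 N·m clockwise.
Crate: 22.7 × 9.81 = 222.7 N down at 3.87 m → arm 3.87 m, τ = 222.7 × 3.87 = 861.8 N·m clockwise.
Paint can: 5.91 × 9.81 = 57.98 N down at 0.97 m → arm 0.97 m, τ = 57.98 × 0.97 = 56.24 N·m clockwise.
Net load moment about support A = 1794 N·m clockwise.
Reaction R at support B is upward at 3.93 m, arm 3.93 m → moment R × 3.93 counterclockwise.
Στ = 0 ⇒ R × 3.93 = 1794 ⇒ R = 456 N.

R_B ≈ 456 N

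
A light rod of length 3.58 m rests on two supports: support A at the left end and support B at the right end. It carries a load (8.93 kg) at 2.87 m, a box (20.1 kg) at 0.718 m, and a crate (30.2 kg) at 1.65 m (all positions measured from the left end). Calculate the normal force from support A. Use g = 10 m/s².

Choose support B as the axis so its reaction then has zero moment arm.
Load: 8.93 × 10 = 89.3 N down at 2.87 m → arm 0.71 m, τ = 89.3 × 0.71 = 63.4 N·m counterclockwise.
Box: 20.1 × 10 = 201 N down at 0.718 m → arm 2.862 m, τ = 201 × 2.862 = 575.3 N·m counterclockwise.
Crate: 30.2 × 10 = 302 N down at 1.65 m → arm 1.93 m, τ = 302 × 1.93 = 582.9 N·m counterclockwise.
Net load moment about support B = 1222 N·m counterclockwise.
Reaction R at support A is upward at 0 m, arm 3.58 m → moment R × 3.58 clockwise.
Στ = 0 ⇒ R × 3.58 = 1222 ⇒ R = 341 N.

R_A ≈ 341 N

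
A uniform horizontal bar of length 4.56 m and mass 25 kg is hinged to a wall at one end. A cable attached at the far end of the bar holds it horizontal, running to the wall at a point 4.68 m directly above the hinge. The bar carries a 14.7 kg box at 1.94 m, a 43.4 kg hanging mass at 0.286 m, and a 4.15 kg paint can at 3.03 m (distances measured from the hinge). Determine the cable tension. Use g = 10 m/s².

Taking torques about the hinge:
Beam weight: 25 × 10 = 250 N down at 2.28 m → arm 2.28 m, τ = 250 × 2.28 = 570 N·m clockwise.
Box: 14.7 × 10 = 147 N down at 1.94 m → arm 1.94 m, τ = 147 × 1.94 = 285.2 N·m clockwise.
Hanging mass: 43.4 × 10 = 434 N down at 0.286 m → arm 0.286 m, τ = 434 × 0.286 = 124.1 N·m clockwise.
Paint can: 4.15 × 10 = 41.5 N down at 3.03 m → arm 3.03 m, τ = 41.5 × 3.03 = 125.7 N·m clockwise.
Total clockwise load moment = 1105 N·m.
The cable tension T acts at 4.56 m; only its component perpendicular to the bar, T sinθ, produces torque. sinθ = h/√(h²+d²) = 4.68/√(4.68²+4.56²) = 0.7162.
For rotational equilibrium, T × 4.56 × 0.7162 = 1105, so T = 1105 / 3.266 = 338 N.

T ≈ 338 N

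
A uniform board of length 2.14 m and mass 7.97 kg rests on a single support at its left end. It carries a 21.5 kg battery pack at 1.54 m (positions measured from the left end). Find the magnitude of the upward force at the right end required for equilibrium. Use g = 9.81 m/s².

Sum moments about the left end (the unknown pivot reaction has zero arm there).
Beam weight: 7.97 × 9.81 = 78.19 N down at 1.07 m → arm 1.07 m, τ = 78.19 × 1.07 = 83.66 N·m clockwise.
Battery pack: 21.5 × 9.81 = 210.9 N down at 1.54 m → arm 1.54 m, τ = 210.9 × 1.54 = 324.8 N·m clockwise.
Net moment of the loads = 408.5 N·m clockwise.
The upward force F acts at the right end, arm 2.14 m, giving F × 2.14 counterclockwise.
Στ = 0 ⇒ F × 2.14 = 408.5 ⇒ F = 408.5 / 2.14 = 191 N.

F ≈ 191 N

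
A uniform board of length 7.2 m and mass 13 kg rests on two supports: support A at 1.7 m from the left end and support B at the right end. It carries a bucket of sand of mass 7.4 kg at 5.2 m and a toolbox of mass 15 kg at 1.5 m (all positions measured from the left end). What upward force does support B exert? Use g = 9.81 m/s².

About support A:
Beam weight: 13 × 9.81 = 127.5 N down at 3.6 m → arm 1.9 m, τ = 127.5 × 1.9 = 242.2 N·m clockwise.
Bucket of sand: 7.4 × 9.81 = 72.59 N down at 5.2 m → arm 3.5 m, τ = 72.59 × 3.5 = 254.1 N·m clockwise.
Toolbox: 15 × 9.81 = 147.2 N down at 1.5 m → arm 0.2 m, τ = 147.2 × 0.2 = 29.44 N·m counterclockwise.
Net load moment about support A = 466.9 N·m clockwise.
Reaction R at support B is upward at 7.2 m, arm 5.5 m → moment R × 5.5 counterclockwise.
For rotational equilibrium, R × 5.5 = 466.9, so R = 84.9 N.

R_B ≈ 84.9 N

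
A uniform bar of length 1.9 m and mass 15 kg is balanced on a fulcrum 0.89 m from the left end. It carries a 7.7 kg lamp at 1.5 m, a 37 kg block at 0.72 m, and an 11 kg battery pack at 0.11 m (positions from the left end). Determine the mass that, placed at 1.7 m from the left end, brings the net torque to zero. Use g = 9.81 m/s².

m ≈ 11.4 kg

Taking torques about the fulcrum (at 0.89 m from the left end):
Beam weight: 15 × 9.81 = 147.2 N down at 0.95 m → arm 0.06 m, τ = 147.2 × 0.06 = 8.832 N·m clockwise.
Lamp: 7.7 × 9.81 = 75.54 N down at 1.5 m → arm 0.61 m, τ = 75.54 × 0.61 = 46.08 N·m clockwise.
Block: 37 × 9.81 = 363 N down at 0.72 m → arm 0.17 m, τ = 363 × 0.17 = 61.71 N·m counterclockwise.
Battery pack: 11 × 9.81 = 107.9 N down at 0.11 m → arm 0.78 m, τ = 107.9 × 0.78 = 84.16 N·m counterclockwise.
Net moment of known loads = 90.96 N·m counterclockwise.
An unknown mass m at 1.7 m has arm 0.81 m; its moment is m·g·0.81 clockwise.
Balancing moments: m × 9.81 × 0.81 = 90.96, giving m = 90.96 / (9.81 × 0.81) = 11.4 kg.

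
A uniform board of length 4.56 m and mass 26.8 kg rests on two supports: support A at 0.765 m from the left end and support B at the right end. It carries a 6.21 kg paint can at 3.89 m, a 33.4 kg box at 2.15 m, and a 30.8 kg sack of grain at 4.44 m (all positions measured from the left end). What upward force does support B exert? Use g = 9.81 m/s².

R_B ≈ 567 N

Take moments about support A.
Beam weight: 26.8 × 9.81 = 262.9 N down at 2.28 m → arm 1.515 m, τ = 262.9 × 1.515 = 398.3 N·m clockwise.
Paint can: 6.21 × 9.81 = 60.92 N down at 3.89 m → arm 3.125 m, τ = 60.92 × 3.125 = 190.4 N·m clockwise.
Box: 33.4 × 9.81 = 327.7 N down at 2.15 m → arm 1.385 m, τ = 327.7 × 1.385 = 453.9 N·m clockwise.
Sack of grain: 30.8 × 9.81 = 302.1 N down at 4.44 m → arm 3.675 m, τ = 302.1 × 3.675 = 1110 N·m clockwise.
Net load moment about support A = 2153 N·m clockwise.
Reaction R at support B is upward at 4.56 m, arm 3.795 m → moment R × 3.795 counterclockwise.
Setting net torque to zero: R × 3.795 = 2153 → R = 567 N.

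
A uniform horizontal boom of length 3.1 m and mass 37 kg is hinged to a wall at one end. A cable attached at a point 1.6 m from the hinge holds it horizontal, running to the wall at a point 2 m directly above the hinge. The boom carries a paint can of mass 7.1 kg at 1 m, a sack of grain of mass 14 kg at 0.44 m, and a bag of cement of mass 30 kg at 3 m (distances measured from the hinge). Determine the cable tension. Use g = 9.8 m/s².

T ≈ 1260 N

Choose the hinge as the axis so the unknown hinge reaction has zero arm there.
Beam weight: 37 × 9.8 = 362.6 N down at 1.55 m → arm 1.55 m, τ = 362.6 × 1.55 = 562 N·m clockwise.
Paint can: 7.1 × 9.8 = 69.58 N down at 1 m → arm 1 m, τ = 69.58 × 1 = 69.58 N·m clockwise.
Sack of grain: 14 × 9.8 = 137.2 N down at 0.44 m → arm 0.44 m, τ = 137.2 × 0.44 = 60.37 N·m clockwise.
Bag of cement: 30 × 9.8 = 294 N down at 3 m → arm 3 m, τ = 294 × 3 = 882 N·m clockwise.
Total clockwise load moment = 1574 N·m.
The cable tension T acts at 1.6 m; only its component perpendicular to the boom, T sinθ, produces torque. sinθ = h/√(h²+d²) = 2/√(2²+1.6²) = 0.7809.
Setting net torque to zero: T × 1.6 × 0.7809 = 1574 → T = 1574 / 1.249 = 1260 N.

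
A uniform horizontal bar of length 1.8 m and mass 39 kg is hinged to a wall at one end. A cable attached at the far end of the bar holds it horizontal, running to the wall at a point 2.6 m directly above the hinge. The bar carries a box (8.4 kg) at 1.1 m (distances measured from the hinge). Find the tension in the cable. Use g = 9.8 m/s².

Taking torques about the hinge:
Beam weight: 39 × 9.8 = 382.2 N down at 0.9 m → arm 0.9 m, τ = 382.2 × 0.9 = 344 N·m clockwise.
Box: 8.4 × 9.8 = 82.32 N down at 1.1 m → arm 1.1 m, τ = 82.32 × 1.1 = 90.55 N·m clockwise.
Total clockwise load moment = 434.6 N·m.
The cable tension T acts at 1.8 m; only its component perpendicular to the bar, T sinθ, produces torque. sinθ = h/√(h²+d²) = 2.6/√(2.6²+1.8²) = 0.8222.
Setting net torque to zero: T × 1.8 × 0.8222 = 434.6 → T = 434.6 / 1.48 = 294 N.

T ≈ 294 N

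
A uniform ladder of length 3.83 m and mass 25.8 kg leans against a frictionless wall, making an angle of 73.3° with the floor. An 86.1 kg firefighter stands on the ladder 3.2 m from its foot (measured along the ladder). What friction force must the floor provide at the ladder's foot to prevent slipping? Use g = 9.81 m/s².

Choose the foot of the ladder as the axis so the floor normal and friction both act there and drop out.
Ladder weight 25.8×9.81 = 253.1 N acts at 1.915 m along the ladder; its horizontal arm is 1.915·cos73.3° = 0.5503 m → τ = 139.3 N·m clockwise.
Firefighter: 86.1×9.81 = 844.6 N at 3.2 m → arm 0.9196 m → τ = 776.7 N·m clockwise.
Wall normal N acts horizontally at the top; its moment arm is the height L sinθ = 3.83·sin73.3° = 3.668 m, counterclockwise.
Στ = 0 ⇒ N × 3.668 = 916 ⇒ N = 250 N.
ΣFx = 0: friction at the foot balances the wall's push, so f = N_wall = 250 N.

f ≈ 250 N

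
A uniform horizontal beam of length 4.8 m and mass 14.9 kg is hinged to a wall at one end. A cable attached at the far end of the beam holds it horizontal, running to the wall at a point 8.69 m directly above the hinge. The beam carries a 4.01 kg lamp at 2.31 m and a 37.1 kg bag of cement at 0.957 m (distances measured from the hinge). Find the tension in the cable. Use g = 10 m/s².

T ≈ 192 N

Choose the hinge as the axis so the unknown hinge reaction has zero arm there.
Beam weight: 14.9 × 10 = 149 N down at 2.4 m → arm 2.4 m, τ = 149 × 2.4 = 357.6 N·m clockwise.
Lamp: 4.01 × 10 = 40.1 N down at 2.31 m → arm 2.31 m, τ = 40.1 × 2.31 = 92.63 N·m clockwise.
Bag of cement: 37.1 × 10 = 371 N down at 0.957 m → arm 0.957 m, τ = 371 × 0.957 = 355 N·m clockwise.
Total clockwise load moment = 805.2 N·m.
The cable tension T acts at 4.8 m; only its component perpendicular to the beam, T sinθ, produces torque. sinθ = h/√(h²+d²) = 8.69/√(8.69²+4.8²) = 0.8753.
Στ = 0 ⇒ T × 4.8 × 0.8753 = 805.2 ⇒ T = 805.2 / 4.201 = 192 N.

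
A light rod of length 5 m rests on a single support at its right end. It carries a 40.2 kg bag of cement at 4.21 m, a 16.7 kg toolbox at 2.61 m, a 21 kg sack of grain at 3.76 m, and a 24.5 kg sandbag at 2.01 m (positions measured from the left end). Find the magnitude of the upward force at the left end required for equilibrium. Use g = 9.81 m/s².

F ≈ 335 N

Take moments about the right end.
Bag of cement: 40.2 × 9.81 = 394.4 N down at 4.21 m → arm 0.79 m, τ = 394.4 × 0.79 = 311.6 N·m counterclockwise.
Toolbox: 16.7 × 9.81 = 163.8 N down at 2.61 m → arm 2.39 m, τ = 163.8 × 2.39 = 391.5 N·m counterclockwise.
Sack of grain: 21 × 9.81 = 206 N down at 3.76 m → arm 1.24 m, τ = 206 × 1.24 = 255.4 N·m counterclockwise.
Sandbag: 24.5 × 9.81 = 240.3 N down at 2.01 m → arm 2.99 m, τ = 240.3 × 2.99 = 718.5 N·m counterclockwise.
Net moment of the loads = 1677 N·m counterclockwise.
The upward force F acts at the left end, arm 5 m, giving F × 5 clockwise.
Balancing moments: F × 5 = 1677, giving F = 1677 / 5 = 335 N.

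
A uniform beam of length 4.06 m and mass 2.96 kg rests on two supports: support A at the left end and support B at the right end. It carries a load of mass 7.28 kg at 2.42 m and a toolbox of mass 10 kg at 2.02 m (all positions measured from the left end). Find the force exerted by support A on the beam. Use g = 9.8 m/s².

About support B:
Beam weight: 2.96 × 9.8 = 29.01 N down at 2.03 m → arm 2.03 m, τ = 29.01 × 2.03 = 58.89 N·m counterclockwise.
Load: 7.28 × 9.8 = 71.34 N down at 2.42 m → arm 1.64 m, τ = 71.34 × 1.64 = 117 N·m counterclockwise.
Toolbox: 10 × 9.8 = 98 N down at 2.02 m → arm 2.04 m, τ = 98 × 2.04 = 199.9 N·m counterclockwise.
Net load moment about support B = 375.8 N·m counterclockwise.
Reaction R at support A is upward at 0 m, arm 4.06 m → moment R × 4.06 clockwise.
Balancing moments: R × 4.06 = 375.8, giving R = 92.6 N.

R_A ≈ 92.6 N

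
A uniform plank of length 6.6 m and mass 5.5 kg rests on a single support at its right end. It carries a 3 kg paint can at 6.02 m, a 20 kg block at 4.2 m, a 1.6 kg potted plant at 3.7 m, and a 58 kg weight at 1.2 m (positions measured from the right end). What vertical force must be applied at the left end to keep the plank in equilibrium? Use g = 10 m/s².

F ≈ 297 N

Sum moments about the right end (the unknown pivot reaction has zero arm there).
Beam weight: 5.5 × 10 = 55 N down at 3.3 m → arm 3.3 m, τ = 55 × 3.3 = 181.5 N·m counterclockwise.
Paint can: 3 × 10 = 30 N down at 6.02 m → arm 6.02 m, τ = 30 × 6.02 = 180.6 N·m counterclockwise.
Block: 20 × 10 = 200 N down at 4.2 m → arm 4.2 m, τ = 200 × 4.2 = 840 N·m counterclockwise.
Potted plant: 1.6 × 10 = 16 N down at 3.7 m → arm 3.7 m, τ = 16 × 3.7 = 59.2 N·m counterclockwise.
Weight: 58 × 10 = 580 N down at 1.2 m → arm 1.2 m, τ = 580 × 1.2 = 696 N·m counterclockwise.
Net moment of the loads = 1957 N·m counterclockwise.
The upward force F acts at the left end, arm 6.6 m, giving F × 6.6 clockwise.
Στ = 0 ⇒ F × 6.6 = 1957 ⇒ F = 1957 / 6.6 = 297 N.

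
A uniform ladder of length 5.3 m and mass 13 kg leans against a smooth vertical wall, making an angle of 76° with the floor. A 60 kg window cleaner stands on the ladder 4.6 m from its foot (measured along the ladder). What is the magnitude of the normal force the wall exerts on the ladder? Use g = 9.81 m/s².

Take moments about the foot of the ladder.
Ladder weight 13×9.81 = 127.5 N acts at 2.65 m along the ladder; its horizontal arm is 2.65·cos76° = 0.6411 m → τ = 81.74 N·m clockwise.
Window cleaner: 60×9.81 = 588.6 N at 4.6 m → arm 1.113 m → τ = 655.1 N·m clockwise.
Wall normal N acts horizontally at the top; its moment arm is the height L sinθ = 5.3·sin76° = 5.143 m, counterclockwise.
Balancing moments: N × 5.143 = 736.8, giving N = 143 N.

N_wall ≈ 143 N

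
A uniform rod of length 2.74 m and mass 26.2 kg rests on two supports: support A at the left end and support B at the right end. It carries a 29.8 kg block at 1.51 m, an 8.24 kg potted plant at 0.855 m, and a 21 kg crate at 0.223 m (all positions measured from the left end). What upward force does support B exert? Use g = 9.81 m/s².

R_B ≈ 332 N

Sum moments about support A (its reaction then has zero moment arm).
Beam weight: 26.2 × 9.81 = 257 N down at 1.37 m → arm 1.37 m, τ = 257 × 1.37 = 352.1 N·m clockwise.
Block: 29.8 × 9.81 = 292.3 N down at 1.51 m → arm 1.51 m, τ = 292.3 × 1.51 = 441.4 N·m clockwise.
Potted plant: 8.24 × 9.81 = 80.83 N down at 0.855 m → arm 0.855 m, τ = 80.83 × 0.855 = 69.11 N·m clockwise.
Crate: 21 × 9.81 = 206 N down at 0.223 m → arm 0.223 m, τ = 206 × 0.223 = 45.94 N·m clockwise.
Net load moment about support A = 908.5 N·m clockwise.
Reaction R at support B is upward at 2.74 m, arm 2.74 m → moment R × 2.74 counterclockwise.
Στ = 0 ⇒ R × 2.74 = 908.5 ⇒ R = 332 N.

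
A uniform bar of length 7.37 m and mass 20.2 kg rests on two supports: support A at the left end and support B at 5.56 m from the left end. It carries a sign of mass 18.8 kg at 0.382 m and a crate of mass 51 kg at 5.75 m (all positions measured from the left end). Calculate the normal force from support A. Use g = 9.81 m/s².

Sum moments about support B (its reaction then has zero moment arm).
Beam weight: 20.2 × 9.81 = 198.2 N down at 3.685 m → arm 1.875 m, τ = 198.2 × 1.875 = 371.6 N·m counterclockwise.
Sign: 18.8 × 9.81 = 184.4 N down at 0.382 m → arm 5.178 m, τ = 184.4 × 5.178 = 954.8 N·m counterclockwise.
Crate: 51 × 9.81 = 500.3 N down at 5.75 m → arm 0.19 m, τ = 500.3 × 0.19 = 95.06 N·m clockwise.
Net load moment about support B = 1231 N·m counterclockwise.
Reaction R at support A is upward at 0 m, arm 5.56 m → moment R × 5.56 clockwise.
Balancing moments: R × 5.56 = 1231, giving R = 221 N.

R_A ≈ 221 N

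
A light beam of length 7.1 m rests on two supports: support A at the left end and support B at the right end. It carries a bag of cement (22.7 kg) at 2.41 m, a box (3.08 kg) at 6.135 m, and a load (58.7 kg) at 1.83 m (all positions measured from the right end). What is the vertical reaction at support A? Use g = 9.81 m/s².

R_A ≈ 250 N

Choose support B as the axis so its reaction then has zero moment arm.
Bag of cement: 22.7 × 9.81 = 222.7 N down at 2.41 m → arm 2.41 m, τ = 222.7 × 2.41 = 536.7 N·m counterclockwise.
Box: 3.08 × 9.81 = 30.21 N down at 6.135 m → arm 6.135 m, τ = 30.21 × 6.135 = 185.3 N·m counterclockwise.
Load: 58.7 × 9.81 = 575.8 N down at 1.83 m → arm 1.83 m, τ = 575.8 × 1.83 = 1054 N·m counterclockwise.
Net load moment about support B = 1776 N·m counterclockwise.
Reaction R at support A is upward at 7.1 m, arm 7.1 m → moment R × 7.1 clockwise.
For rotational equilibrium, R × 7.1 = 1776, so R = 250 N.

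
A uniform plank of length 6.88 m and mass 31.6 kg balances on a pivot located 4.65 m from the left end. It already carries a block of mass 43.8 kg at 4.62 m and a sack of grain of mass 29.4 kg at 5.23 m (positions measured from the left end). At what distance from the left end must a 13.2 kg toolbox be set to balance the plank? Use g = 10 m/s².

x ≈ 6.35 m from the left end

Sum moments about the pivot (at 4.65 m from the left end) (the support reaction has zero arm there).
Beam weight: 31.6 × 10 = 316 N down at 3.44 m → arm 1.21 m, τ = 316 × 1.21 = 382.4 N·m counterclockwise.
Block: 43.8 × 10 = 438 N down at 4.62 m → arm 0.03 m, τ = 438 × 0.03 = 13.14 N·m counterclockwise.
Sack of grain: 29.4 × 10 = 294 N down at 5.23 m → arm 0.58 m, τ = 294 × 0.58 = 170.5 N·m clockwise.
Net moment of existing loads = 225 N·m counterclockwise.
The toolbox weighs 13.2 × 10 = 132 N and must supply an equal clockwise moment, so its lever arm about the pivot is 225 / 132 = 1.7 m.
That puts it at 4.65 + 1.7 = 6.35 m from the left end.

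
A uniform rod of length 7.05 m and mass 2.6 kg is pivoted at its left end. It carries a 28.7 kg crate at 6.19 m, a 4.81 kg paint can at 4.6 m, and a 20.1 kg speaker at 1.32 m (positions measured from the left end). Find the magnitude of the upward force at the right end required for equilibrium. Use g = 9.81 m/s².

F ≈ 328 N

Taking torques about the left end:
Beam weight: 2.6 × 9.81 = 25.51 N down at 3.525 m → arm 3.525 m, τ = 25.51 × 3.525 = 89.92 N·m clockwise.
Crate: 28.7 × 9.81 = 281.5 N down at 6.19 m → arm 6.19 m, τ = 281.5 × 6.19 = 1742 N·m clockwise.
Paint can: 4.81 × 9.81 = 47.19 N down at 4.6 m → arm 4.6 m, τ = 47.19 × 4.6 = 217.1 N·m clockwise.
Speaker: 20.1 × 9.81 = 197.2 N down at 1.32 m → arm 1.32 m, τ = 197.2 × 1.32 = 260.3 N·m clockwise.
Net moment of the loads = 2309 N·m clockwise.
The upward force F acts at the right end, arm 7.05 m, giving F × 7.05 counterclockwise.
Balancing moments: F × 7.05 = 2309, giving F = 2309 / 7.05 = 328 N.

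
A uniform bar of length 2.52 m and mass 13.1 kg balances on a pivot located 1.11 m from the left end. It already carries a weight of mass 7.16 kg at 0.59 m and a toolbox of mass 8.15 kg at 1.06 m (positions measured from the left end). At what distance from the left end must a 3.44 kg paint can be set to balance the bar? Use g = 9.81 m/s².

Choose the pivot (at 1.11 m from the left end) as the axis so the support reaction has zero arm there.
Beam weight: 13.1 × 9.81 = 128.5 N down at 1.26 m → arm 0.15 m, τ = 128.5 × 0.15 = 19.27 N·m clockwise.
Weight: 7.16 × 9.81 = 70.24 N down at 0.59 m → arm 0.52 m, τ = 70.24 × 0.52 = 36.52 N·m counterclockwise.
Toolbox: 8.15 × 9.81 = 79.95 N down at 1.06 m → arm 0.05 m, τ = 79.95 × 0.05 = 3.998 N·m counterclockwise.
Net moment of existing loads = 21.25 N·m counterclockwise.
The paint can weighs 3.44 × 9.81 = 33.75 N and must supply an equal clockwise moment, so its lever arm about the pivot is 21.25 / 33.75 = 0.63 m.
That puts it at 1.11 + 0.63 = 1.74 m from the left end.

x ≈ 1.74 m from the left end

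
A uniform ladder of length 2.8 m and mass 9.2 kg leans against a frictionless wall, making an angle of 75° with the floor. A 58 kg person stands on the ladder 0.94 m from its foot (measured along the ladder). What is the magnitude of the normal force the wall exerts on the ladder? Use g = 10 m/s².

Choose the foot of the ladder as the axis so the floor normal and friction both act there and drop out.
Ladder weight 9.2×10 = 92 N acts at 1.4 m along the ladder; its horizontal arm is 1.4·cos75° = 0.3623 m → τ = 33.33 N·m clockwise.
Person: 58×10 = 580 N at 0.94 m → arm 0.2433 m → τ = 141.1 N·m clockwise.
Wall normal N acts horizontally at the top; its moment arm is the height L sinθ = 2.8·sin75° = 2.705 m, counterclockwise.
Balancing moments: N × 2.705 = 174.4, giving N = 64.5 N.

N_wall ≈ 64.5 N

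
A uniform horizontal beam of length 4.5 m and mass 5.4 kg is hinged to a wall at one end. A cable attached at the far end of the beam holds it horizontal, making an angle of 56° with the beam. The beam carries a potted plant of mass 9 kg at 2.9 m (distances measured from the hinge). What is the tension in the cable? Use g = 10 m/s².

T ≈ 103 N

Taking torques about the hinge:
Beam weight: 5.4 × 10 = 54 N down at 2.25 m → arm 2.25 m, τ = 54 × 2.25 = 121.5 N·m clockwise.
Potted plant: 9 × 10 = 90 N down at 2.9 m → arm 2.9 m, τ = 90 × 2.9 = 261 N·m clockwise.
Total clockwise load moment = 382.5 N·m.
The cable tension T acts at 4.5 m; only its component perpendicular to the beam, T sinθ, produces torque. sin 56° = 0.829.
Balancing moments: T × 4.5 × 0.829 = 382.5, giving T = 382.5 / 3.73 = 103 N.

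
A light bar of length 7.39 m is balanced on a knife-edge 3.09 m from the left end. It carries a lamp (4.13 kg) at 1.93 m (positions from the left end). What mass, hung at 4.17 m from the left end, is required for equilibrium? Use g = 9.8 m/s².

Take moments about the knife-edge (at 3.09 m from the left end).
Lamp: 4.13 × 9.8 = 40.47 N down at 1.93 m → arm 1.16 m, τ = 40.47 × 1.16 = 46.95 N·m counterclockwise.
Net moment of known loads = 46.95 N·m counterclockwise.
An unknown mass m at 4.17 m has arm 1.08 m; its moment is m·g·1.08 clockwise.
For rotational equilibrium, m × 9.8 × 1.08 = 46.95, so m = 46.95 / (9.8 × 1.08) = 4.44 kg.

m ≈ 4.44 kg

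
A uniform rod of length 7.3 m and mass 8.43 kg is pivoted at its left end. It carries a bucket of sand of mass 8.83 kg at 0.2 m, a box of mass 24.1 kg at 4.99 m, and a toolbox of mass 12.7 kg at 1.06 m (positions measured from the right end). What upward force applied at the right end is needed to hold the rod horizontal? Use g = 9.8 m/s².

F ≈ 307 N

Taking torques about the left end:
Beam weight: 8.43 × 9.8 = 82.61 N down at 3.65 m → arm 3.65 m, τ = 82.61 × 3.65 = 301.5 N·m clockwise.
Bucket of sand: 8.83 × 9.8 = 86.53 N down at 0.2 m → arm 7.1 m, τ = 86.53 × 7.1 = 614.4 N·m clockwise.
Box: 24.1 × 9.8 = 236.2 N down at 4.99 m → arm 2.31 m, τ = 236.2 × 2.31 = 545.6 N·m clockwise.
Toolbox: 12.7 × 9.8 = 124.5 N down at 1.06 m → arm 6.24 m, τ = 124.5 × 6.24 = 776.9 N·m clockwise.
Net moment of the loads = 2238 N·m clockwise.
The upward force F acts at the right end, arm 7.3 m, giving F × 7.3 counterclockwise.
Στ = 0 ⇒ F × 7.3 = 2238 ⇒ F = 2238 / 7.3 = 307 N.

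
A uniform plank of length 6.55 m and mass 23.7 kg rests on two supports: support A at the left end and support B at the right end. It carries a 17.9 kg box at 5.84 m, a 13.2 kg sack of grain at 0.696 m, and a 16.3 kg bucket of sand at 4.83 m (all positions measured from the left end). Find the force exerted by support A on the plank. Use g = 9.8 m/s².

Sum moments about support B (its reaction then has zero moment arm).
Beam weight: 23.7 × 9.8 = 232.3 N down at 3.275 m → arm 3.275 m, τ = 232.3 × 3.275 = 760.8 N·m counterclockwise.
Box: 17.9 × 9.8 = 175.4 N down at 5.84 m → arm 0.71 m, τ = 175.4 × 0.71 = 124.5 N·m counterclockwise.
Sack of grain: 13.2 × 9.8 = 129.4 N down at 0.696 m → arm 5.854 m, τ = 129.4 × 5.854 = 757.5 N·m counterclockwise.
Bucket of sand: 16.3 × 9.8 = 159.7 N down at 4.83 m → arm 1.72 m, τ = 159.7 × 1.72 = 274.7 N·m counterclockwise.
Net load moment about support B = 1918 N·m counterclockwise.
Reaction R at support A is upward at 0 m, arm 6.55 m → moment R × 6.55 clockwise.
For rotational equilibrium, R × 6.55 = 1918, so R = 293 N.

R_A ≈ 293 N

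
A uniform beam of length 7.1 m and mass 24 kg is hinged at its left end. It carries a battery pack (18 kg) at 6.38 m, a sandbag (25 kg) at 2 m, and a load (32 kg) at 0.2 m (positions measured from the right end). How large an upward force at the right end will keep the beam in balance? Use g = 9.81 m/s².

F ≈ 617 N

Take moments about the left end.
Beam weight: 24 × 9.81 = 235.4 N down at 3.55 m → arm 3.55 m, τ = 235.4 × 3.55 = 835.7 N·m clockwise.
Battery pack: 18 × 9.81 = 176.6 N down at 6.38 m → arm 0.72 m, τ = 176.6 × 0.72 = 127.2 N·m clockwise.
Sandbag: 25 × 9.81 = 245.2 N down at 2 m → arm 5.1 m, τ = 245.2 × 5.1 = 1251 N·m clockwise.
Load: 32 × 9.81 = 313.9 N down at 0.2 m → arm 6.9 m, τ = 313.9 × 6.9 = 2166 N·m clockwise.
Net moment of the loads = 4380 N·m clockwise.
The upward force F acts at the right end, arm 7.1 m, giving F × 7.1 counterclockwise.
Στ = 0 ⇒ F × 7.1 = 4380 ⇒ F = 4380 / 7.1 = 617 N.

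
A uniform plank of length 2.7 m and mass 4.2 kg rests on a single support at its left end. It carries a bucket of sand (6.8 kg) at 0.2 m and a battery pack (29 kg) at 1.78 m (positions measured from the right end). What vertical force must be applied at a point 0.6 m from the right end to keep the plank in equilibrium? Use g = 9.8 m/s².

About the left end:
Beam weight: 4.2 × 9.8 = 41.16 N down at 1.35 m → arm 1.35 m, τ = 41.16 × 1.35 = 55.57 N·m clockwise.
Bucket of sand: 6.8 × 9.8 = 66.64 N down at 0.2 m → arm 2.5 m, τ = 66.64 × 2.5 = 166.6 N·m clockwise.
Battery pack: 29 × 9.8 = 284.2 N down at 1.78 m → arm 0.92 m, τ = 284.2 × 0.92 = 261.5 N·m clockwise.
Net moment of the loads = 483.7 N·m clockwise.
The upward force F acts at a point 0.6 m from the right end, arm 2.1 m, giving F × 2.1 counterclockwise.
Στ = 0 ⇒ F × 2.1 = 483.7 ⇒ F = 483.7 / 2.1 = 230 N.

F ≈ 230 N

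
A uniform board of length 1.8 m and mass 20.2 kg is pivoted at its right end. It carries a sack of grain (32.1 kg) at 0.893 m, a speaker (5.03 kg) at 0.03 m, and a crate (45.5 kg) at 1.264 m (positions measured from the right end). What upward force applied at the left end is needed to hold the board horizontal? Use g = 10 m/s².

Take moments about the right end.
Beam weight: 20.2 × 10 = 202 N down at 0.9 m → arm 0.9 m, τ = 202 × 0.9 = 181.8 N·m counterclockwise.
Sack of grain: 32.1 × 10 = 321 N down at 0.893 m → arm 0.893 m, τ = 321 × 0.893 = 286.7 N·m counterclockwise.
Speaker: 5.03 × 10 = 50.3 N down at 0.03 m → arm 0.03 m, τ = 50.3 × 0.03 = 1.509 N·m counterclockwise.
Crate: 45.5 × 10 = 455 N down at 1.264 m → arm 1.264 m, τ = 455 × 1.264 = 575.1 N·m counterclockwise.
Net moment of the loads = 1045 N·m counterclockwise.
The upward force F acts at the left end, arm 1.8 m, giving F × 1.8 clockwise.
Setting net torque to zero: F × 1.8 = 1045 → F = 1045 / 1.8 = 581 N.

F ≈ 581 N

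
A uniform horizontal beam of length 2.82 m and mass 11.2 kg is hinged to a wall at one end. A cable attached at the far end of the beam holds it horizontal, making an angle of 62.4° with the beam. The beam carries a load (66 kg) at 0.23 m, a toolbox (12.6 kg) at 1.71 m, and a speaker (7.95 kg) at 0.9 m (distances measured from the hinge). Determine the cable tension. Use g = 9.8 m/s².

T ≈ 234 N

About the hinge:
Beam weight: 11.2 × 9.8 = 109.8 N down at 1.41 m → arm 1.41 m, τ = 109.8 × 1.41 = 154.8 N·m clockwise.
Load: 66 × 9.8 = 646.8 N down at 0.23 m → arm 0.23 m, τ = 646.8 × 0.23 = 148.8 N·m clockwise.
Toolbox: 12.6 × 9.8 = 123.5 N down at 1.71 m → arm 1.71 m, τ = 123.5 × 1.71 = 211.2 N·m clockwise.
Speaker: 7.95 × 9.8 = 77.91 N down at 0.9 m → arm 0.9 m, τ = 77.91 × 0.9 = 70.12 N·m clockwise.
Total clockwise load moment = 584.9 N·m.
The cable tension T acts at 2.82 m; only its component perpendicular to the beam, T sinθ, produces torque. sin 62.4° = 0.8862.
Setting net torque to zero: T × 2.82 × 0.8862 = 584.9 → T = 584.9 / 2.499 = 234 N.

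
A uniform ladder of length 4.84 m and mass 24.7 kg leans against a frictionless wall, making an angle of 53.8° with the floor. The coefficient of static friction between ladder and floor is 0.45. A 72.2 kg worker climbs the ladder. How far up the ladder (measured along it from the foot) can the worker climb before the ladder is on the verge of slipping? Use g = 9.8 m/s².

Take moments about the foot of the ladder.
Ladder weight 24.7×9.8 = 242.1 N acts at 2.42 m along the ladder; its horizontal arm is 2.42·cos53.8° = 1.429 m → τ = 346 N·m clockwise.
Worker weight 72.2×9.8 = 707.6 N at distance d → arm d·cos53.8° → τ = 707.6·d·0.5906 clockwise.
Wall normal N at the top has arm L sinθ = 3.906 m counterclockwise, so Στ = 0 gives N·3.906 = 346 + 417.9·d.
ΣFy = 0 ⇒ N_floor = 949.7 N, so the maximum friction is μ_s·N_floor = 0.45×949.7 = 427.4 N. ΣFx = 0 ⇒ N_wall = f, so at the slipping point N = 427.4 N.
Substituting: 427.4×3.906 = 346 + 417.9·d ⇒ d = (1669 − 346) / 417.9 = 3.17 m.

d ≈ 3.17 m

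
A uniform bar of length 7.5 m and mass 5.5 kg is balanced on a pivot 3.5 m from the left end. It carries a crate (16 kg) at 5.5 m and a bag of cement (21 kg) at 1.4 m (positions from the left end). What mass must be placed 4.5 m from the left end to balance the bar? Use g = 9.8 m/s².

m ≈ 10.7 kg

Take moments about the pivot (at 3.5 m from the left end).
Beam weight: 5.5 × 9.8 = 53.9 N down at 3.75 m → arm 0.25 m, τ = 53.9 × 0.25 = 13.47 N·m clockwise.
Crate: 16 × 9.8 = 156.8 N down at 5.5 m → arm 2 m, τ = 156.8 × 2 = 313.6 N·m clockwise.
Bag of cement: 21 × 9.8 = 205.8 N down at 1.4 m → arm 2.1 m, τ = 205.8 × 2.1 = 432.2 N·m counterclockwise.
Net moment of known loads = 105.1 N·m counterclockwise.
An unknown mass m at 4.5 m has arm 1 m; its moment is m·g·1 clockwise.
Στ = 0 ⇒ m × 9.8 × 1 = 105.1 ⇒ m = 105.1 / (9.8 × 1) = 10.7 kg.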